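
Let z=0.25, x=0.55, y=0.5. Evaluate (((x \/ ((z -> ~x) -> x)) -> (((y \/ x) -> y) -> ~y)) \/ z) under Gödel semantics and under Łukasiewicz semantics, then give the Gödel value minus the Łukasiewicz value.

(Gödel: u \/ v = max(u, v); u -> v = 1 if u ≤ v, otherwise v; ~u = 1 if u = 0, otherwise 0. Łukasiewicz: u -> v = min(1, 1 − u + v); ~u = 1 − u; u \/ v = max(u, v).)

-0.75

Gödel evaluation:
  ~x: Gödel ¬ of 0.55 = 0 (operand ≠ 0)
  (z -> ~x): 0.25 > 0, so result = 0
  ((z -> ~x) -> x): 0 ≤ 0.55, so result = 1
  (x \/ ((z -> ~x) -> x)) = max(0.55, 1) = 1
  (y \/ x) = max(0.5, 0.55) = 0.55
  ((y \/ x) -> y): 0.55 > 0.5, so result = 0.5
  ~y: Gödel ¬ of 0.5 = 0 (operand ≠ 0)
  (((y \/ x) -> y) -> ~y): 0.5 > 0, so result = 0
  ((x \/ ((z -> ~x) -> x)) -> (((y \/ x) -> y) -> ~y)): 1 > 0, so result = 0
  (((x \/ ((z -> ~x) -> x)) -> (((y \/ x) -> y) -> ~y)) \/ z) = max(0, 0.25) = 0.25
  Gödel value = 0.25
Łukasiewicz evaluation:
  ~x: Łukasiewicz ¬ gives 1 − 0.55 = 0.45
  (z -> ~x): min(1, 1 − 0.25 + 0.45) = 1
  ((z -> ~x) -> x): min(1, 1 − 1 + 0.55) = 0.55
  (x \/ ((z -> ~x) -> x)) = max(0.55, 0.55) = 0.55
  (y \/ x) = max(0.5, 0.55) = 0.55
  ((y \/ x) -> y): min(1, 1 − 0.55 + 0.5) = 0.95
  ~y: Łukasiewicz ¬ gives 1 − 0.5 = 0.5
  (((y \/ x) -> y) -> ~y): min(1, 1 − 0.95 + 0.5) = 0.55
  ((x \/ ((z -> ~x) -> x)) -> (((y \/ x) -> y) -> ~y)): min(1, 1 − 0.55 + 0.55) = 1
  (((x \/ ((z -> ~x) -> x)) -> (((y \/ x) -> y) -> ~y)) \/ z) = max(1, 0.25) = 1
  Łukasiewicz value = 1
Difference: 0.25 − 1 = -0.75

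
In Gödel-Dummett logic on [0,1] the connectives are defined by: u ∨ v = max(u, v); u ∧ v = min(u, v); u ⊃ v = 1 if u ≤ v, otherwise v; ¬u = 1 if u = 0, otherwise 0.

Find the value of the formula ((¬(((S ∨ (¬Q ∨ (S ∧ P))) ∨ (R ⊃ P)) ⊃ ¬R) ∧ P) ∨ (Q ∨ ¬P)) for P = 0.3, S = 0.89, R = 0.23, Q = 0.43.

0.43

¬Q: Gödel ¬ of 0.43 = 0 (operand ≠ 0)
(S ∧ P) = min(0.89, 0.3) = 0.3
(¬Q ∨ (S ∧ P)) = max(0, 0.3) = 0.3
(S ∨ (¬Q ∨ (S ∧ P))) = max(0.89, 0.3) = 0.89
(R ⊃ P): 0.23 ≤ 0.3, so result = 1
((S ∨ (¬Q ∨ (S ∧ P))) ∨ (R ⊃ P)) = max(0.89, 1) = 1
¬R: Gödel ¬ of 0.23 = 0 (operand ≠ 0)
(((S ∨ (¬Q ∨ (S ∧ P))) ∨ (R ⊃ P)) ⊃ ¬R): 1 > 0, so result = 0
¬(((S ∨ (¬Q ∨ (S ∧ P))) ∨ (R ⊃ P)) ⊃ ¬R): Gödel ¬ of 0 = 1 (operand is 0)
(¬(((S ∨ (¬Q ∨ (S ∧ P))) ∨ (R ⊃ P)) ⊃ ¬R) ∧ P) = min(1, 0.3) = 0.3
¬P: Gödel ¬ of 0.3 = 0 (operand ≠ 0)
(Q ∨ ¬P) = max(0.43, 0) = 0.43
((¬(((S ∨ (¬Q ∨ (S ∧ P))) ∨ (R ⊃ P)) ⊃ ¬R) ∧ P) ∨ (Q ∨ ¬P)) = max(0.3, 0.43) = 0.43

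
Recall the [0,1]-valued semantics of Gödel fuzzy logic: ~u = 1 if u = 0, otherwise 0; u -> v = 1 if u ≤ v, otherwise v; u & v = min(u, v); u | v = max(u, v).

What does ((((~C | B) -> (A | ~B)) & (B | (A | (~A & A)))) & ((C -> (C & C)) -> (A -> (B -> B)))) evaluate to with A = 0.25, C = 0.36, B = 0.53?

0.25

~C: Gödel ¬ of 0.36 = 0 (operand ≠ 0)
(~C | B) = max(0, 0.53) = 0.53
~B: Gödel ¬ of 0.53 = 0 (operand ≠ 0)
(A | ~B) = max(0.25, 0) = 0.25
((~C | B) -> (A | ~B)): 0.53 > 0.25, so result = 0.25
~A: Gödel ¬ of 0.25 = 0 (operand ≠ 0)
(~A & A) = min(0, 0.25) = 0
(A | (~A & A)) = max(0.25, 0) = 0.25
(B | (A | (~A & A))) = max(0.53, 0.25) = 0.53
(((~C | B) -> (A | ~B)) & (B | (A | (~A & A)))) = min(0.25, 0.53) = 0.25
(C & C) = min(0.36, 0.36) = 0.36
(C -> (C & C)): 0.36 ≤ 0.36, so result = 1
(B -> B): 0.53 ≤ 0.53, so result = 1
(A -> (B -> B)): 0.25 ≤ 1, so result = 1
((C -> (C & C)) -> (A -> (B -> B))): 1 ≤ 1, so result = 1
((((~C | B) -> (A | ~B)) & (B | (A | (~A & A)))) & ((C -> (C & C)) -> (A -> (B -> B)))) = min(0.25, 1) = 0.25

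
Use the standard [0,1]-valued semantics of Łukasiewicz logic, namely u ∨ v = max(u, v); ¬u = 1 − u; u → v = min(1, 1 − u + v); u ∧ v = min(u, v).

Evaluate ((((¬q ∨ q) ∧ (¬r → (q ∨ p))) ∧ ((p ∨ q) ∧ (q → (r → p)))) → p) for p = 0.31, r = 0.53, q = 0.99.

¬q: Łukasiewicz ¬ gives 1 − 0.99 = 0.01
(¬q ∨ q) = max(0.01, 0.99) = 0.99
¬r: Łukasiewicz ¬ gives 1 − 0.53 = 0.47
(q ∨ p) = max(0.99, 0.31) = 0.99
(¬r → (q ∨ p)): min(1, 1 − 0.47 + 0.99) = 1
((¬q ∨ q) ∧ (¬r → (q ∨ p))) = min(0.99, 1) = 0.99
(p ∨ q) = max(0.31, 0.99) = 0.99
(r → p): min(1, 1 − 0.53 + 0.31) = 0.78
(q → (r → p)): min(1, 1 − 0.99 + 0.78) = 0.79
((p ∨ q) ∧ (q → (r → p))) = min(0.99, 0.79) = 0.79
(((¬q ∨ q) ∧ (¬r → (q ∨ p))) ∧ ((p ∨ q) ∧ (q → (r → p)))) = min(0.99, 0.79) = 0.79
((((¬q ∨ q) ∧ (¬r → (q ∨ p))) ∧ ((p ∨ q) ∧ (q → (r → p)))) → p): min(1, 1 − 0.79 + 0.31) = 0.52

0.52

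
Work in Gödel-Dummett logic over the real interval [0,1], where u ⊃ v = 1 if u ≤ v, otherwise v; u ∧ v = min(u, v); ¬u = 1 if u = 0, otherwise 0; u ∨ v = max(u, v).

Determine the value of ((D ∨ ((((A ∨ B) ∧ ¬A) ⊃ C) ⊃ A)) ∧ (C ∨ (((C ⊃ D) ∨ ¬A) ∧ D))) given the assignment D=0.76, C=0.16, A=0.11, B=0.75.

(A ∨ B) = max(0.11, 0.75) = 0.75
¬A: Gödel ¬ of 0.11 = 0 (operand ≠ 0)
((A ∨ B) ∧ ¬A) = min(0.75, 0) = 0
(((A ∨ B) ∧ ¬A) ⊃ C): 0 ≤ 0.16, so result = 1
((((A ∨ B) ∧ ¬A) ⊃ C) ⊃ A): 1 > 0.11, so result = 0.11
(D ∨ ((((A ∨ B) ∧ ¬A) ⊃ C) ⊃ A)) = max(0.76, 0.11) = 0.76
(C ⊃ D): 0.16 ≤ 0.76, so result = 1
¬A: Gödel ¬ of 0.11 = 0 (operand ≠ 0)
((C ⊃ D) ∨ ¬A) = max(1, 0) = 1
(((C ⊃ D) ∨ ¬A) ∧ D) = min(1, 0.76) = 0.76
(C ∨ (((C ⊃ D) ∨ ¬A) ∧ D)) = max(0.16, 0.76) = 0.76
((D ∨ ((((A ∨ B) ∧ ¬A) ⊃ C) ⊃ A)) ∧ (C ∨ (((C ⊃ D) ∨ ¬A) ∧ D))) = min(0.76, 0.76) = 0.76

0.76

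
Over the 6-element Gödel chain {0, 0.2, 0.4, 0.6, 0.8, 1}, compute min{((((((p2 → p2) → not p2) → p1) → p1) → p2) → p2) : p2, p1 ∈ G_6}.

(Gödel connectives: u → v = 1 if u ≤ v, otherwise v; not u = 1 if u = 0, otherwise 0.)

0.20

The minimum is attained at p2 = 0.2, p1 = 0:
  (p2 → p2): 0.2 ≤ 0.2, so result = 1
  not p2: Gödel ¬ of 0.2 = 0 (operand ≠ 0)
  ((p2 → p2) → not p2): 1 > 0, so result = 0
  (((p2 → p2) → not p2) → p1): 0 ≤ 0, so result = 1
  ((((p2 → p2) → not p2) → p1) → p1): 1 > 0, so result = 0
  (((((p2 → p2) → not p2) → p1) → p1) → p2): 0 ≤ 0.2, so result = 1
  ((((((p2 → p2) → not p2) → p1) → p1) → p2) → p2): 1 > 0.2, so result = 0.2
Checking all 36 assignments confirms none give a value below 0.20.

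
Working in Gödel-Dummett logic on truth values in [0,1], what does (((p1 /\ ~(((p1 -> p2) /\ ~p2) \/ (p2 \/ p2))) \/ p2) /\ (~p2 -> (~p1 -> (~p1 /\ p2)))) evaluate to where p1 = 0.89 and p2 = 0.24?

(p1 -> p2): 0.89 > 0.24, so result = 0.24
~p2: Gödel ¬ of 0.24 = 0 (operand ≠ 0)
((p1 -> p2) /\ ~p2) = min(0.24, 0) = 0
(p2 \/ p2) = max(0.24, 0.24) = 0.24
(((p1 -> p2) /\ ~p2) \/ (p2 \/ p2)) = max(0, 0.24) = 0.24
~(((p1 -> p2) /\ ~p2) \/ (p2 \/ p2)): Gödel ¬ of 0.24 = 0 (operand ≠ 0)
(p1 /\ ~(((p1 -> p2) /\ ~p2) \/ (p2 \/ p2))) = min(0.89, 0) = 0
((p1 /\ ~(((p1 -> p2) /\ ~p2) \/ (p2 \/ p2))) \/ p2) = max(0, 0.24) = 0.24
~p2: Gödel ¬ of 0.24 = 0 (operand ≠ 0)
~p1: Gödel ¬ of 0.89 = 0 (operand ≠ 0)
~p1: Gödel ¬ of 0.89 = 0 (operand ≠ 0)
(~p1 /\ p2) = min(0, 0.24) = 0
(~p1 -> (~p1 /\ p2)): 0 ≤ 0, so result = 1
(~p2 -> (~p1 -> (~p1 /\ p2))): 0 ≤ 1, so result = 1
(((p1 /\ ~(((p1 -> p2) /\ ~p2) \/ (p2 \/ p2))) \/ p2) /\ (~p2 -> (~p1 -> (~p1 /\ p2)))) = min(0.24, 1) = 0.24

0.24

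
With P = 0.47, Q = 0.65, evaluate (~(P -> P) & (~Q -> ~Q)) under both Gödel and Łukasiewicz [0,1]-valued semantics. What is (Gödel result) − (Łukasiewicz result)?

Gödel evaluation:
  (P -> P): 0.47 ≤ 0.47, so result = 1
  ~(P -> P): Gödel ¬ of 1 = 0 (operand ≠ 0)
  ~Q: Gödel ¬ of 0.65 = 0 (operand ≠ 0)
  ~Q: Gödel ¬ of 0.65 = 0 (operand ≠ 0)
  (~Q -> ~Q): 0 ≤ 0, so result = 1
  (~(P -> P) & (~Q -> ~Q)) = min(0, 1) = 0
  Gödel value = 0
Łukasiewicz evaluation:
  (P -> P): min(1, 1 − 0.47 + 0.47) = 1
  ~(P -> P): Łukasiewicz ¬ gives 1 − 1 = 0
  ~Q: Łukasiewicz ¬ gives 1 − 0.65 = 0.35
  ~Q: Łukasiewicz ¬ gives 1 − 0.65 = 0.35
  (~Q -> ~Q): min(1, 1 − 0.35 + 0.35) = 1
  (~(P -> P) & (~Q -> ~Q)) = min(0, 1) = 0
  Łukasiewicz value = 0
Difference: 0 − 0 = 0.00

0.00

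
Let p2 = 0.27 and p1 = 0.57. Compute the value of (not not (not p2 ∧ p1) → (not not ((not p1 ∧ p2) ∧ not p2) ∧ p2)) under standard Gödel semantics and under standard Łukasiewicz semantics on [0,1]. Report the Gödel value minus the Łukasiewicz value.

Gödel evaluation:
  not p2: Gödel ¬ of 0.27 = 0 (operand ≠ 0)
  (not p2 ∧ p1) = min(0, 0.57) = 0
  not (not p2 ∧ p1): Gödel ¬ of 0 = 1 (operand is 0)
  not not (not p2 ∧ p1): Gödel ¬ of 1 = 0 (operand ≠ 0)
  not p1: Gödel ¬ of 0.57 = 0 (operand ≠ 0)
  (not p1 ∧ p2) = min(0, 0.27) = 0
  not p2: Gödel ¬ of 0.27 = 0 (operand ≠ 0)
  ((not p1 ∧ p2) ∧ not p2) = min(0, 0) = 0
  not ((not p1 ∧ p2) ∧ not p2): Gödel ¬ of 0 = 1 (operand is 0)
  not not ((not p1 ∧ p2) ∧ not p2): Gödel ¬ of 1 = 0 (operand ≠ 0)
  (not not ((not p1 ∧ p2) ∧ not p2) ∧ p2) = min(0, 0.27) = 0
  (not not (not p2 ∧ p1) → (not not ((not p1 ∧ p2) ∧ not p2) ∧ p2)): 0 ≤ 0, so result = 1
  Gödel value = 1
Łukasiewicz evaluation:
  not p2: Łukasiewicz ¬ gives 1 − 0.27 = 0.73
  (not p2 ∧ p1) = min(0.73, 0.57) = 0.57
  not (not p2 ∧ p1): Łukasiewicz ¬ gives 1 − 0.57 = 0.43
  not not (not p2 ∧ p1): Łukasiewicz ¬ gives 1 − 0.43 = 0.57
  not p1: Łukasiewicz ¬ gives 1 − 0.57 = 0.43
  (not p1 ∧ p2) = min(0.43, 0.27) = 0.27
  not p2: Łukasiewicz ¬ gives 1 − 0.27 = 0.73
  ((not p1 ∧ p2) ∧ not p2) = min(0.27, 0.73) = 0.27
  not ((not p1 ∧ p2) ∧ not p2): Łukasiewicz ¬ gives 1 − 0.27 = 0.73
  not not ((not p1 ∧ p2) ∧ not p2): Łukasiewicz ¬ gives 1 − 0.73 = 0.27
  (not not ((not p1 ∧ p2) ∧ not p2) ∧ p2) = min(0.27, 0.27) = 0.27
  (not not (not p2 ∧ p1) → (not not ((not p1 ∧ p2) ∧ not p2) ∧ p2)): min(1, 1 − 0.57 + 0.27) = 0.7
  Łukasiewicz value = 0.7
Difference: 1 − 0.7 = 0.30

0.30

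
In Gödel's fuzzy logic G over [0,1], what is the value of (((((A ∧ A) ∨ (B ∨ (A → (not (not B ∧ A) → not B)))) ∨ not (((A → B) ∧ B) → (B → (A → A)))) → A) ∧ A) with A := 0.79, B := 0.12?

(A ∧ A) = min(0.79, 0.79) = 0.79
not B: Gödel ¬ of 0.12 = 0 (operand ≠ 0)
(not B ∧ A) = min(0, 0.79) = 0
not (not B ∧ A): Gödel ¬ of 0 = 1 (operand is 0)
not B: Gödel ¬ of 0.12 = 0 (operand ≠ 0)
(not (not B ∧ A) → not B): 1 > 0, so result = 0
(A → (not (not B ∧ A) → not B)): 0.79 > 0, so result = 0
(B ∨ (A → (not (not B ∧ A) → not B))) = max(0.12, 0) = 0.12
((A ∧ A) ∨ (B ∨ (A → (not (not B ∧ A) → not B)))) = max(0.79, 0.12) = 0.79
(A → B): 0.79 > 0.12, so result = 0.12
((A → B) ∧ B) = min(0.12, 0.12) = 0.12
(A → A): 0.79 ≤ 0.79, so result = 1
(B → (A → A)): 0.12 ≤ 1, so result = 1
(((A → B) ∧ B) → (B → (A → A))): 0.12 ≤ 1, so result = 1
not (((A → B) ∧ B) → (B → (A → A))): Gödel ¬ of 1 = 0 (operand ≠ 0)
(((A ∧ A) ∨ (B ∨ (A → (not (not B ∧ A) → not B)))) ∨ not (((A → B) ∧ B) → (B → (A → A)))) = max(0.79, 0) = 0.79
((((A ∧ A) ∨ (B ∨ (A → (not (not B ∧ A) → not B)))) ∨ not (((A → B) ∧ B) → (B → (A → A)))) → A): 0.79 ≤ 0.79, so result = 1
(((((A ∧ A) ∨ (B ∨ (A → (not (not B ∧ A) → not B)))) ∨ not (((A → B) ∧ B) → (B → (A → A)))) → A) ∧ A) = min(1, 0.79) = 0.79

0.79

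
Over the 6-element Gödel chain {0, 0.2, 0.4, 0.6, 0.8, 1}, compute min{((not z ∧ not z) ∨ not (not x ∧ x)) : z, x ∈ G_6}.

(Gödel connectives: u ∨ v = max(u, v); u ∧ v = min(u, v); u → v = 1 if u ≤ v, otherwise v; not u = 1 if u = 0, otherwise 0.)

1.00

Every assignment gives 1. For instance at z = 0, x = 0:
  not z: Gödel ¬ of 0 = 1 (operand is 0)
  not z: Gödel ¬ of 0 = 1 (operand is 0)
  (not z ∧ not z) = min(1, 1) = 1
  not x: Gödel ¬ of 0 = 1 (operand is 0)
  (not x ∧ x) = min(1, 0) = 0
  not (not x ∧ x): Gödel ¬ of 0 = 1 (operand is 0)
  ((not z ∧ not z) ∨ not (not x ∧ x)) = max(1, 1) = 1
All 36 assignments give value 1 — the formula is a G_6-tautology.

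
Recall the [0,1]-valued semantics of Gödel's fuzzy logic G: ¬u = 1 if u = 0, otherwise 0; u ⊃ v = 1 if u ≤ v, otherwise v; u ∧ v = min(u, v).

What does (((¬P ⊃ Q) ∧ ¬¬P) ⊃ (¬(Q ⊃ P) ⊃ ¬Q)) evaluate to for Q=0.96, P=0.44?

1.00

¬P: Gödel ¬ of 0.44 = 0 (operand ≠ 0)
(¬P ⊃ Q): 0 ≤ 0.96, so result = 1
¬P: Gödel ¬ of 0.44 = 0 (operand ≠ 0)
¬¬P: Gödel ¬ of 0 = 1 (operand is 0)
((¬P ⊃ Q) ∧ ¬¬P) = min(1, 1) = 1
(Q ⊃ P): 0.96 > 0.44, so result = 0.44
¬(Q ⊃ P): Gödel ¬ of 0.44 = 0 (operand ≠ 0)
¬Q: Gödel ¬ of 0.96 = 0 (operand ≠ 0)
(¬(Q ⊃ P) ⊃ ¬Q): 0 ≤ 0, so result = 1
(((¬P ⊃ Q) ∧ ¬¬P) ⊃ (¬(Q ⊃ P) ⊃ ¬Q)): 1 ≤ 1, so result = 1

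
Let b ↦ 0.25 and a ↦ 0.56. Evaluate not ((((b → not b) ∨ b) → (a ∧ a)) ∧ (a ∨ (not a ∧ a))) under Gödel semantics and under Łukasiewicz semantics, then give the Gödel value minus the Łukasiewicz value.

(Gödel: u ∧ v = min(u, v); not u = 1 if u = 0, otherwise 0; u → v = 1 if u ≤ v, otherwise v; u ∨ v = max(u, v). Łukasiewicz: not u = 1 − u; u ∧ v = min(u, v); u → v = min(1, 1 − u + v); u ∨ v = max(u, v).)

-0.44

Gödel evaluation:
  not b: Gödel ¬ of 0.25 = 0 (operand ≠ 0)
  (b → not b): 0.25 > 0, so result = 0
  ((b → not b) ∨ b) = max(0, 0.25) = 0.25
  (a ∧ a) = min(0.56, 0.56) = 0.56
  (((b → not b) ∨ b) → (a ∧ a)): 0.25 ≤ 0.56, so result = 1
  not a: Gödel ¬ of 0.56 = 0 (operand ≠ 0)
  (not a ∧ a) = min(0, 0.56) = 0
  (a ∨ (not a ∧ a)) = max(0.56, 0) = 0.56
  ((((b → not b) ∨ b) → (a ∧ a)) ∧ (a ∨ (not a ∧ a))) = min(1, 0.56) = 0.56
  not ((((b → not b) ∨ b) → (a ∧ a)) ∧ (a ∨ (not a ∧ a))): Gödel ¬ of 0.56 = 0 (operand ≠ 0)
  Gödel value = 0
Łukasiewicz evaluation:
  not b: Łukasiewicz ¬ gives 1 − 0.25 = 0.75
  (b → not b): min(1, 1 − 0.25 + 0.75) = 1
  ((b → not b) ∨ b) = max(1, 0.25) = 1
  (a ∧ a) = min(0.56, 0.56) = 0.56
  (((b → not b) ∨ b) → (a ∧ a)): min(1, 1 − 1 + 0.56) = 0.56
  not a: Łukasiewicz ¬ gives 1 − 0.56 = 0.44
  (not a ∧ a) = min(0.44, 0.56) = 0.44
  (a ∨ (not a ∧ a)) = max(0.56, 0.44) = 0.56
  ((((b → not b) ∨ b) → (a ∧ a)) ∧ (a ∨ (not a ∧ a))) = min(0.56, 0.56) = 0.56
  not ((((b → not b) ∨ b) → (a ∧ a)) ∧ (a ∨ (not a ∧ a))): Łukasiewicz ¬ gives 1 − 0.56 = 0.44
  Łukasiewicz value = 0.44
Difference: 0 − 0.44 = -0.44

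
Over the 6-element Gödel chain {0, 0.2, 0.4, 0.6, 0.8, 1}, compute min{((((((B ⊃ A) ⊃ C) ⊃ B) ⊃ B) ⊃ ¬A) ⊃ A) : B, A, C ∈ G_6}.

0.00

The minimum is attained at B = 0, A = 0, C = 0:
  (B ⊃ A): 0 ≤ 0, so result = 1
  ((B ⊃ A) ⊃ C): 1 > 0, so result = 0
  (((B ⊃ A) ⊃ C) ⊃ B): 0 ≤ 0, so result = 1
  ((((B ⊃ A) ⊃ C) ⊃ B) ⊃ B): 1 > 0, so result = 0
  ¬A: Gödel ¬ of 0 = 1 (operand is 0)
  (((((B ⊃ A) ⊃ C) ⊃ B) ⊃ B) ⊃ ¬A): 0 ≤ 1, so result = 1
  ((((((B ⊃ A) ⊃ C) ⊃ B) ⊃ B) ⊃ ¬A) ⊃ A): 1 > 0, so result = 0
Checking all 216 assignments confirms none give a value below 0.00.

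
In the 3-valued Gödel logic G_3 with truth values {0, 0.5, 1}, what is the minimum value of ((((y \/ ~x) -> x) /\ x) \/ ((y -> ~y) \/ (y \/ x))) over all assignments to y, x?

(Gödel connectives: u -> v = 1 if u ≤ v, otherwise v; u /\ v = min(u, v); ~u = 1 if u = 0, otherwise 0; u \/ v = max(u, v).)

0.50

The minimum is attained at y = 0.5, x = 0:
  ~x: Gödel ¬ of 0 = 1 (operand is 0)
  (y \/ ~x) = max(0.5, 1) = 1
  ((y \/ ~x) -> x): 1 > 0, so result = 0
  (((y \/ ~x) -> x) /\ x) = min(0, 0) = 0
  ~y: Gödel ¬ of 0.5 = 0 (operand ≠ 0)
  (y -> ~y): 0.5 > 0, so result = 0
  (y \/ x) = max(0.5, 0) = 0.5
  ((y -> ~y) \/ (y \/ x)) = max(0, 0.5) = 0.5
  ((((y \/ ~x) -> x) /\ x) \/ ((y -> ~y) \/ (y \/ x))) = max(0, 0.5) = 0.5
Checking all 9 assignments confirms none give a value below 0.50.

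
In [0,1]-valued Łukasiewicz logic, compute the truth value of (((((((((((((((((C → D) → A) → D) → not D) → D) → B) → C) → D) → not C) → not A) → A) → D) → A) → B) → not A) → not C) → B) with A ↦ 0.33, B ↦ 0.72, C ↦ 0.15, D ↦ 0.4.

0.72

(C → D): min(1, 1 − 0.15 + 0.4) = 1
((C → D) → A): min(1, 1 − 1 + 0.33) = 0.33
(((C → D) → A) → D): min(1, 1 − 0.33 + 0.4) = 1
not D: Łukasiewicz ¬ gives 1 − 0.4 = 0.6
((((C → D) → A) → D) → not D): min(1, 1 − 1 + 0.6) = 0.6
(((((C → D) → A) → D) → not D) → D): min(1, 1 − 0.6 + 0.4) = 0.8
((((((C → D) → A) → D) → not D) → D) → B): min(1, 1 − 0.8 + 0.72) = 0.92
(((((((C → D) → A) → D) → not D) → D) → B) → C): min(1, 1 − 0.92 + 0.15) = 0.23
((((((((C → D) → A) → D) → not D) → D) → B) → C) → D): min(1, 1 − 0.23 + 0.4) = 1
not C: Łukasiewicz ¬ gives 1 − 0.15 = 0.85
(((((((((C → D) → A) → D) → not D) → D) → B) → C) → D) → not C): min(1, 1 − 1 + 0.85) = 0.85
not A: Łukasiewicz ¬ gives 1 − 0.33 = 0.67
((((((((((C → D) → A) → D) → not D) → D) → B) → C) → D) → not C) → not A): min(1, 1 − 0.85 + 0.67) = 0.82
(((((((((((C → D) → A) → D) → not D) → D) → B) → C) → D) → not C) → not A) → A): min(1, 1 − 0.82 + 0.33) = 0.51
((((((((((((C → D) → A) → D) → not D) → D) → B) → C) → D) → not C) → not A) → A) → D): min(1, 1 − 0.51 + 0.4) = 0.89
(((((((((((((C → D) → A) → D) → not D) → D) → B) → C) → D) → not C) → not A) → A) → D) → A): min(1, 1 − 0.89 + 0.33) = 0.44
((((((((((((((C → D) → A) → D) → not D) → D) → B) → C) → D) → not C) → not A) → A) → D) → A) → B): min(1, 1 − 0.44 + 0.72) = 1
not A: Łukasiewicz ¬ gives 1 − 0.33 = 0.67
(((((((((((((((C → D) → A) → D) → not D) → D) → B) → C) → D) → not C) → not A) → A) → D) → A) → B) → not A): min(1, 1 − 1 + 0.67) = 0.67
not C: Łukasiewicz ¬ gives 1 − 0.15 = 0.85
((((((((((((((((C → D) → A) → D) → not D) → D) → B) → C) → D) → not C) → not A) → A) → D) → A) → B) → not A) → not C): min(1, 1 − 0.67 + 0.85) = 1
(((((((((((((((((C → D) → A) → D) → not D) → D) → B) → C) → D) → not C) → not A) → A) → D) → A) → B) → not A) → not C) → B): min(1, 1 − 1 + 0.72) = 0.72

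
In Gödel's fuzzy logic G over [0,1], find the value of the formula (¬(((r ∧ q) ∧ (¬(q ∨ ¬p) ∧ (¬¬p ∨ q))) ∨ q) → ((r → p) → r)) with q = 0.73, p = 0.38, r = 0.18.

(r ∧ q) = min(0.18, 0.73) = 0.18
¬p: Gödel ¬ of 0.38 = 0 (operand ≠ 0)
(q ∨ ¬p) = max(0.73, 0) = 0.73
¬(q ∨ ¬p): Gödel ¬ of 0.73 = 0 (operand ≠ 0)
¬p: Gödel ¬ of 0.38 = 0 (operand ≠ 0)
¬¬p: Gödel ¬ of 0 = 1 (operand is 0)
(¬¬p ∨ q) = max(1, 0.73) = 1
(¬(q ∨ ¬p) ∧ (¬¬p ∨ q)) = min(0, 1) = 0
((r ∧ q) ∧ (¬(q ∨ ¬p) ∧ (¬¬p ∨ q))) = min(0.18, 0) = 0
(((r ∧ q) ∧ (¬(q ∨ ¬p) ∧ (¬¬p ∨ q))) ∨ q) = max(0, 0.73) = 0.73
¬(((r ∧ q) ∧ (¬(q ∨ ¬p) ∧ (¬¬p ∨ q))) ∨ q): Gödel ¬ of 0.73 = 0 (operand ≠ 0)
(r → p): 0.18 ≤ 0.38, so result = 1
((r → p) → r): 1 > 0.18, so result = 0.18
(¬(((r ∧ q) ∧ (¬(q ∨ ¬p) ∧ (¬¬p ∨ q))) ∨ q) → ((r → p) → r)): 0 ≤ 0.18, so result = 1

1.00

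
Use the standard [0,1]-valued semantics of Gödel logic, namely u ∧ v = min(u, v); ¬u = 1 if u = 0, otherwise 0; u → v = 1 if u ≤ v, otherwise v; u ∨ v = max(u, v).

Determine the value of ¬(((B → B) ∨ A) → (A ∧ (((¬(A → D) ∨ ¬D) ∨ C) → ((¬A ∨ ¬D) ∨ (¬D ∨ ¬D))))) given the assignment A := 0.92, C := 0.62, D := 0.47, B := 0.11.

(B → B): 0.11 ≤ 0.11, so result = 1
((B → B) ∨ A) = max(1, 0.92) = 1
(A → D): 0.92 > 0.47, so result = 0.47
¬(A → D): Gödel ¬ of 0.47 = 0 (operand ≠ 0)
¬D: Gödel ¬ of 0.47 = 0 (operand ≠ 0)
(¬(A → D) ∨ ¬D) = max(0, 0) = 0
((¬(A → D) ∨ ¬D) ∨ C) = max(0, 0.62) = 0.62
¬A: Gödel ¬ of 0.92 = 0 (operand ≠ 0)
¬D: Gödel ¬ of 0.47 = 0 (operand ≠ 0)
(¬A ∨ ¬D) = max(0, 0) = 0
¬D: Gödel ¬ of 0.47 = 0 (operand ≠ 0)
¬D: Gödel ¬ of 0.47 = 0 (operand ≠ 0)
(¬D ∨ ¬D) = max(0, 0) = 0
((¬A ∨ ¬D) ∨ (¬D ∨ ¬D)) = max(0, 0) = 0
(((¬(A → D) ∨ ¬D) ∨ C) → ((¬A ∨ ¬D) ∨ (¬D ∨ ¬D))): 0.62 > 0, so result = 0
(A ∧ (((¬(A → D) ∨ ¬D) ∨ C) → ((¬A ∨ ¬D) ∨ (¬D ∨ ¬D)))) = min(0.92, 0) = 0
(((B → B) ∨ A) → (A ∧ (((¬(A → D) ∨ ¬D) ∨ C) → ((¬A ∨ ¬D) ∨ (¬D ∨ ¬D))))): 1 > 0, so result = 0
¬(((B → B) ∨ A) → (A ∧ (((¬(A → D) ∨ ¬D) ∨ C) → ((¬A ∨ ¬D) ∨ (¬D ∨ ¬D))))): Gödel ¬ of 0 = 1 (operand is 0)

1.00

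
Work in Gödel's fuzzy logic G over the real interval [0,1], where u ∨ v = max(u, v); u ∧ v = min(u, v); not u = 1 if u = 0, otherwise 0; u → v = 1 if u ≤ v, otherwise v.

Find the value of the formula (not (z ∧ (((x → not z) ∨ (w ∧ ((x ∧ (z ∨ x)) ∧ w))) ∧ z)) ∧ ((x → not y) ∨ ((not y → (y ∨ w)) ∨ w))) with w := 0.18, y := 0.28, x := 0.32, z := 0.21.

0.00

not z: Gödel ¬ of 0.21 = 0 (operand ≠ 0)
(x → not z): 0.32 > 0, so result = 0
(z ∨ x) = max(0.21, 0.32) = 0.32
(x ∧ (z ∨ x)) = min(0.32, 0.32) = 0.32
((x ∧ (z ∨ x)) ∧ w) = min(0.32, 0.18) = 0.18
(w ∧ ((x ∧ (z ∨ x)) ∧ w)) = min(0.18, 0.18) = 0.18
((x → not z) ∨ (w ∧ ((x ∧ (z ∨ x)) ∧ w))) = max(0, 0.18) = 0.18
(((x → not z) ∨ (w ∧ ((x ∧ (z ∨ x)) ∧ w))) ∧ z) = min(0.18, 0.21) = 0.18
(z ∧ (((x → not z) ∨ (w ∧ ((x ∧ (z ∨ x)) ∧ w))) ∧ z)) = min(0.21, 0.18) = 0.18
not (z ∧ (((x → not z) ∨ (w ∧ ((x ∧ (z ∨ x)) ∧ w))) ∧ z)): Gödel ¬ of 0.18 = 0 (operand ≠ 0)
not y: Gödel ¬ of 0.28 = 0 (operand ≠ 0)
(x → not y): 0.32 > 0, so result = 0
not y: Gödel ¬ of 0.28 = 0 (operand ≠ 0)
(y ∨ w) = max(0.28, 0.18) = 0.28
(not y → (y ∨ w)): 0 ≤ 0.28, so result = 1
((not y → (y ∨ w)) ∨ w) = max(1, 0.18) = 1
((x → not y) ∨ ((not y → (y ∨ w)) ∨ w)) = max(0, 1) = 1
(not (z ∧ (((x → not z) ∨ (w ∧ ((x ∧ (z ∨ x)) ∧ w))) ∧ z)) ∧ ((x → not y) ∨ ((not y → (y ∨ w)) ∨ w))) = min(0, 1) = 0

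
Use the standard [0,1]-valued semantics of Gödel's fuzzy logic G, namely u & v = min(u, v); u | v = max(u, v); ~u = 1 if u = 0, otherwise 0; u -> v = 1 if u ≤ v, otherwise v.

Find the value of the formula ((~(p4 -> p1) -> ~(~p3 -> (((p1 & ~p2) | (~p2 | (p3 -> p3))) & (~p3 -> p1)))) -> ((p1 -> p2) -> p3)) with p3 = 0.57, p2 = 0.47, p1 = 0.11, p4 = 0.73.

(p4 -> p1): 0.73 > 0.11, so result = 0.11
~(p4 -> p1): Gödel ¬ of 0.11 = 0 (operand ≠ 0)
~p3: Gödel ¬ of 0.57 = 0 (operand ≠ 0)
~p2: Gödel ¬ of 0.47 = 0 (operand ≠ 0)
(p1 & ~p2) = min(0.11, 0) = 0
~p2: Gödel ¬ of 0.47 = 0 (operand ≠ 0)
(p3 -> p3): 0.57 ≤ 0.57, so result = 1
(~p2 | (p3 -> p3)) = max(0, 1) = 1
((p1 & ~p2) | (~p2 | (p3 -> p3))) = max(0, 1) = 1
~p3: Gödel ¬ of 0.57 = 0 (operand ≠ 0)
(~p3 -> p1): 0 ≤ 0.11, so result = 1
(((p1 & ~p2) | (~p2 | (p3 -> p3))) & (~p3 -> p1)) = min(1, 1) = 1
(~p3 -> (((p1 & ~p2) | (~p2 | (p3 -> p3))) & (~p3 -> p1))): 0 ≤ 1, so result = 1
~(~p3 -> (((p1 & ~p2) | (~p2 | (p3 -> p3))) & (~p3 -> p1))): Gödel ¬ of 1 = 0 (operand ≠ 0)
(~(p4 -> p1) -> ~(~p3 -> (((p1 & ~p2) | (~p2 | (p3 -> p3))) & (~p3 -> p1)))): 0 ≤ 0, so result = 1
(p1 -> p2): 0.11 ≤ 0.47, so result = 1
((p1 -> p2) -> p3): 1 > 0.57, so result = 0.57
((~(p4 -> p1) -> ~(~p3 -> (((p1 & ~p2) | (~p2 | (p3 -> p3))) & (~p3 -> p1)))) -> ((p1 -> p2) -> p3)): 1 > 0.57, so result = 0.57

0.57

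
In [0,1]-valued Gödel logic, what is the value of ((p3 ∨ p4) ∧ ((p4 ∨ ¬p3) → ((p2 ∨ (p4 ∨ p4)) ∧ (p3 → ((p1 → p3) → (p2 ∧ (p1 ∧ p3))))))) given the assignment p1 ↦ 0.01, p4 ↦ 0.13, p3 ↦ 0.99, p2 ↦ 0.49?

(p3 ∨ p4) = max(0.99, 0.13) = 0.99
¬p3: Gödel ¬ of 0.99 = 0 (operand ≠ 0)
(p4 ∨ ¬p3) = max(0.13, 0) = 0.13
(p4 ∨ p4) = max(0.13, 0.13) = 0.13
(p2 ∨ (p4 ∨ p4)) = max(0.49, 0.13) = 0.49
(p1 → p3): 0.01 ≤ 0.99, so result = 1
(p1 ∧ p3) = min(0.01, 0.99) = 0.01
(p2 ∧ (p1 ∧ p3)) = min(0.49, 0.01) = 0.01
((p1 → p3) → (p2 ∧ (p1 ∧ p3))): 1 > 0.01, so result = 0.01
(p3 → ((p1 → p3) → (p2 ∧ (p1 ∧ p3)))): 0.99 > 0.01, so result = 0.01
((p2 ∨ (p4 ∨ p4)) ∧ (p3 → ((p1 → p3) → (p2 ∧ (p1 ∧ p3))))) = min(0.49, 0.01) = 0.01
((p4 ∨ ¬p3) → ((p2 ∨ (p4 ∨ p4)) ∧ (p3 → ((p1 → p3) → (p2 ∧ (p1 ∧ p3)))))): 0.13 > 0.01, so result = 0.01
((p3 ∨ p4) ∧ ((p4 ∨ ¬p3) → ((p2 ∨ (p4 ∨ p4)) ∧ (p3 → ((p1 → p3) → (p2 ∧ (p1 ∧ p3))))))) = min(0.99, 0.01) = 0.01

0.01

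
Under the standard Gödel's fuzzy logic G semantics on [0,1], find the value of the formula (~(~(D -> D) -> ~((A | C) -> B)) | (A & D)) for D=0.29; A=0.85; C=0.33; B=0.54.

0.29

(D -> D): 0.29 ≤ 0.29, so result = 1
~(D -> D): Gödel ¬ of 1 = 0 (operand ≠ 0)
(A | C) = max(0.85, 0.33) = 0.85
((A | C) -> B): 0.85 > 0.54, so result = 0.54
~((A | C) -> B): Gödel ¬ of 0.54 = 0 (operand ≠ 0)
(~(D -> D) -> ~((A | C) -> B)): 0 ≤ 0, so result = 1
~(~(D -> D) -> ~((A | C) -> B)): Gödel ¬ of 1 = 0 (operand ≠ 0)
(A & D) = min(0.85, 0.29) = 0.29
(~(~(D -> D) -> ~((A | C) -> B)) | (A & D)) = max(0, 0.29) = 0.29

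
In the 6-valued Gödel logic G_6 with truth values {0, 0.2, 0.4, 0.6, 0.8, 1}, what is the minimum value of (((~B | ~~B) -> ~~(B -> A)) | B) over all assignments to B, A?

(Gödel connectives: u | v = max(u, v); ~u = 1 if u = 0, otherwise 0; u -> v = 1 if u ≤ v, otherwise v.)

The minimum is attained at B = 0.2, A = 0:
  ~B: Gödel ¬ of 0.2 = 0 (operand ≠ 0)
  ~B: Gödel ¬ of 0.2 = 0 (operand ≠ 0)
  ~~B: Gödel ¬ of 0 = 1 (operand is 0)
  (~B | ~~B) = max(0, 1) = 1
  (B -> A): 0.2 > 0, so result = 0
  ~(B -> A): Gödel ¬ of 0 = 1 (operand is 0)
  ~~(B -> A): Gödel ¬ of 1 = 0 (operand ≠ 0)
  ((~B | ~~B) -> ~~(B -> A)): 1 > 0, so result = 0
  (((~B | ~~B) -> ~~(B -> A)) | B) = max(0, 0.2) = 0.2
Checking all 36 assignments confirms none give a value below 0.20.

0.20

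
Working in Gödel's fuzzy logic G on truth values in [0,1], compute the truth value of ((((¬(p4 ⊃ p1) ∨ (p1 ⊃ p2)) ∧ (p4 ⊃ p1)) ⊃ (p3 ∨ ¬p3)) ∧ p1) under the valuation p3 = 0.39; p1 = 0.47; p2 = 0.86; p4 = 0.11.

0.39

(p4 ⊃ p1): 0.11 ≤ 0.47, so result = 1
¬(p4 ⊃ p1): Gödel ¬ of 1 = 0 (operand ≠ 0)
(p1 ⊃ p2): 0.47 ≤ 0.86, so result = 1
(¬(p4 ⊃ p1) ∨ (p1 ⊃ p2)) = max(0, 1) = 1
(p4 ⊃ p1): 0.11 ≤ 0.47, so result = 1
((¬(p4 ⊃ p1) ∨ (p1 ⊃ p2)) ∧ (p4 ⊃ p1)) = min(1, 1) = 1
¬p3: Gödel ¬ of 0.39 = 0 (operand ≠ 0)
(p3 ∨ ¬p3) = max(0.39, 0) = 0.39
(((¬(p4 ⊃ p1) ∨ (p1 ⊃ p2)) ∧ (p4 ⊃ p1)) ⊃ (p3 ∨ ¬p3)): 1 > 0.39, so result = 0.39
((((¬(p4 ⊃ p1) ∨ (p1 ⊃ p2)) ∧ (p4 ⊃ p1)) ⊃ (p3 ∨ ¬p3)) ∧ p1) = min(0.39, 0.47) = 0.39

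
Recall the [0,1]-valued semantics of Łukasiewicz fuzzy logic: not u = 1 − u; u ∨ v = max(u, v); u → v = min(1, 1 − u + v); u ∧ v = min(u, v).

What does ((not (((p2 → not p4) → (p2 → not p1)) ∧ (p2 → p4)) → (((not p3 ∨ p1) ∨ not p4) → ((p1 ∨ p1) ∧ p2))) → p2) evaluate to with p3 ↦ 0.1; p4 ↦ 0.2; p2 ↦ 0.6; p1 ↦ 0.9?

0.60

not p4: Łukasiewicz ¬ gives 1 − 0.2 = 0.8
(p2 → not p4): min(1, 1 − 0.6 + 0.8) = 1
not p1: Łukasiewicz ¬ gives 1 − 0.9 = 0.1
(p2 → not p1): min(1, 1 − 0.6 + 0.1) = 0.5
((p2 → not p4) → (p2 → not p1)): min(1, 1 − 1 + 0.5) = 0.5
(p2 → p4): min(1, 1 − 0.6 + 0.2) = 0.6
(((p2 → not p4) → (p2 → not p1)) ∧ (p2 → p4)) = min(0.5, 0.6) = 0.5
not (((p2 → not p4) → (p2 → not p1)) ∧ (p2 → p4)): Łukasiewicz ¬ gives 1 − 0.5 = 0.5
not p3: Łukasiewicz ¬ gives 1 − 0.1 = 0.9
(not p3 ∨ p1) = max(0.9, 0.9) = 0.9
not p4: Łukasiewicz ¬ gives 1 − 0.2 = 0.8
((not p3 ∨ p1) ∨ not p4) = max(0.9, 0.8) = 0.9
(p1 ∨ p1) = max(0.9, 0.9) = 0.9
((p1 ∨ p1) ∧ p2) = min(0.9, 0.6) = 0.6
(((not p3 ∨ p1) ∨ not p4) → ((p1 ∨ p1) ∧ p2)): min(1, 1 − 0.9 + 0.6) = 0.7
(not (((p2 → not p4) → (p2 → not p1)) ∧ (p2 → p4)) → (((not p3 ∨ p1) ∨ not p4) → ((p1 ∨ p1) ∧ p2))): min(1, 1 − 0.5 + 0.7) = 1
((not (((p2 → not p4) → (p2 → not p1)) ∧ (p2 → p4)) → (((not p3 ∨ p1) ∨ not p4) → ((p1 ∨ p1) ∧ p2))) → p2): min(1, 1 − 1 + 0.6) = 0.6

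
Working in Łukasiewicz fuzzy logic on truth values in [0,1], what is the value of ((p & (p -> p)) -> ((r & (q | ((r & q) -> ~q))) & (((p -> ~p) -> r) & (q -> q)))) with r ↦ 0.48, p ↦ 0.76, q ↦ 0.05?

(p -> p): min(1, 1 − 0.76 + 0.76) = 1
(p & (p -> p)) = min(0.76, 1) = 0.76
(r & q) = min(0.48, 0.05) = 0.05
~q: Łukasiewicz ¬ gives 1 − 0.05 = 0.95
((r & q) -> ~q): min(1, 1 − 0.05 + 0.95) = 1
(q | ((r & q) -> ~q)) = max(0.05, 1) = 1
(r & (q | ((r & q) -> ~q))) = min(0.48, 1) = 0.48
~p: Łukasiewicz ¬ gives 1 − 0.76 = 0.24
(p -> ~p): min(1, 1 − 0.76 + 0.24) = 0.48
((p -> ~p) -> r): min(1, 1 − 0.48 + 0.48) = 1
(q -> q): min(1, 1 − 0.05 + 0.05) = 1
(((p -> ~p) -> r) & (q -> q)) = min(1, 1) = 1
((r & (q | ((r & q) -> ~q))) & (((p -> ~p) -> r) & (q -> q))) = min(0.48, 1) = 0.48
((p & (p -> p)) -> ((r & (q | ((r & q) -> ~q))) & (((p -> ~p) -> r) & (q -> q)))): min(1, 1 − 0.76 + 0.48) = 0.72

0.72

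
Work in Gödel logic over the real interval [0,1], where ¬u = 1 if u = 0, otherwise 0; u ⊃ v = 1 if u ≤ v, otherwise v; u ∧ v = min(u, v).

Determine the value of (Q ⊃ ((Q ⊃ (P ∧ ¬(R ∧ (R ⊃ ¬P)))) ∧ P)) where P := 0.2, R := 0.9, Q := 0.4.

¬P: Gödel ¬ of 0.2 = 0 (operand ≠ 0)
(R ⊃ ¬P): 0.9 > 0, so result = 0
(R ∧ (R ⊃ ¬P)) = min(0.9, 0) = 0
¬(R ∧ (R ⊃ ¬P)): Gödel ¬ of 0 = 1 (operand is 0)
(P ∧ ¬(R ∧ (R ⊃ ¬P))) = min(0.2, 1) = 0.2
(Q ⊃ (P ∧ ¬(R ∧ (R ⊃ ¬P)))): 0.4 > 0.2, so result = 0.2
((Q ⊃ (P ∧ ¬(R ∧ (R ⊃ ¬P)))) ∧ P) = min(0.2, 0.2) = 0.2
(Q ⊃ ((Q ⊃ (P ∧ ¬(R ∧ (R ⊃ ¬P)))) ∧ P)): 0.4 > 0.2, so result = 0.2

0.20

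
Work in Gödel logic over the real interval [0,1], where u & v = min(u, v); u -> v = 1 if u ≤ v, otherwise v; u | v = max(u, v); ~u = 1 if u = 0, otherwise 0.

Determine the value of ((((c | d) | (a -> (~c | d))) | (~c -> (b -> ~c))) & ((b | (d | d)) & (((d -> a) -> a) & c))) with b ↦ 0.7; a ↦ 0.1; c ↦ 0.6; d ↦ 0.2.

0.60

(c | d) = max(0.6, 0.2) = 0.6
~c: Gödel ¬ of 0.6 = 0 (operand ≠ 0)
(~c | d) = max(0, 0.2) = 0.2
(a -> (~c | d)): 0.1 ≤ 0.2, so result = 1
((c | d) | (a -> (~c | d))) = max(0.6, 1) = 1
~c: Gödel ¬ of 0.6 = 0 (operand ≠ 0)
~c: Gödel ¬ of 0.6 = 0 (operand ≠ 0)
(b -> ~c): 0.7 > 0, so result = 0
(~c -> (b -> ~c)): 0 ≤ 0, so result = 1
(((c | d) | (a -> (~c | d))) | (~c -> (b -> ~c))) = max(1, 1) = 1
(d | d) = max(0.2, 0.2) = 0.2
(b | (d | d)) = max(0.7, 0.2) = 0.7
(d -> a): 0.2 > 0.1, so result = 0.1
((d -> a) -> a): 0.1 ≤ 0.1, so result = 1
(((d -> a) -> a) & c) = min(1, 0.6) = 0.6
((b | (d | d)) & (((d -> a) -> a) & c)) = min(0.7, 0.6) = 0.6
((((c | d) | (a -> (~c | d))) | (~c -> (b -> ~c))) & ((b | (d | d)) & (((d -> a) -> a) & c))) = min(1, 0.6) = 0.6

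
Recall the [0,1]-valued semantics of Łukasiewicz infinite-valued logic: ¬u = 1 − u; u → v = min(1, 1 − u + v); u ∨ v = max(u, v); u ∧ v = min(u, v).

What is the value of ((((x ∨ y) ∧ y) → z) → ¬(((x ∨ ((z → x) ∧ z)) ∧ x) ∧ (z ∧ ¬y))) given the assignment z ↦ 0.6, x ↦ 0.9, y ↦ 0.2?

(x ∨ y) = max(0.9, 0.2) = 0.9
((x ∨ y) ∧ y) = min(0.9, 0.2) = 0.2
(((x ∨ y) ∧ y) → z): min(1, 1 − 0.2 + 0.6) = 1
(z → x): min(1, 1 − 0.6 + 0.9) = 1
((z → x) ∧ z) = min(1, 0.6) = 0.6
(x ∨ ((z → x) ∧ z)) = max(0.9, 0.6) = 0.9
((x ∨ ((z → x) ∧ z)) ∧ x) = min(0.9, 0.9) = 0.9
¬y: Łukasiewicz ¬ gives 1 − 0.2 = 0.8
(z ∧ ¬y) = min(0.6, 0.8) = 0.6
(((x ∨ ((z → x) ∧ z)) ∧ x) ∧ (z ∧ ¬y)) = min(0.9, 0.6) = 0.6
¬(((x ∨ ((z → x) ∧ z)) ∧ x) ∧ (z ∧ ¬y)): Łukasiewicz ¬ gives 1 − 0.6 = 0.4
((((x ∨ y) ∧ y) → z) → ¬(((x ∨ ((z → x) ∧ z)) ∧ x) ∧ (z ∧ ¬y))): min(1, 1 − 1 + 0.4) = 0.4

0.40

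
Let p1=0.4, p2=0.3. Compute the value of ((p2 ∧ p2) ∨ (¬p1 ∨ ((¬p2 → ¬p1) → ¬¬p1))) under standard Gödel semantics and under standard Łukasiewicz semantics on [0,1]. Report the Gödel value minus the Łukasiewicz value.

0.40

Gödel evaluation:
  (p2 ∧ p2) = min(0.3, 0.3) = 0.3
  ¬p1: Gödel ¬ of 0.4 = 0 (operand ≠ 0)
  ¬p2: Gödel ¬ of 0.3 = 0 (operand ≠ 0)
  ¬p1: Gödel ¬ of 0.4 = 0 (operand ≠ 0)
  (¬p2 → ¬p1): 0 ≤ 0, so result = 1
  ¬p1: Gödel ¬ of 0.4 = 0 (operand ≠ 0)
  ¬¬p1: Gödel ¬ of 0 = 1 (operand is 0)
  ((¬p2 → ¬p1) → ¬¬p1): 1 ≤ 1, so result = 1
  (¬p1 ∨ ((¬p2 → ¬p1) → ¬¬p1)) = max(0, 1) = 1
  ((p2 ∧ p2) ∨ (¬p1 ∨ ((¬p2 → ¬p1) → ¬¬p1))) = max(0.3, 1) = 1
  Gödel value = 1
Łukasiewicz evaluation:
  (p2 ∧ p2) = min(0.3, 0.3) = 0.3
  ¬p1: Łukasiewicz ¬ gives 1 − 0.4 = 0.6
  ¬p2: Łukasiewicz ¬ gives 1 − 0.3 = 0.7
  ¬p1: Łukasiewicz ¬ gives 1 − 0.4 = 0.6
  (¬p2 → ¬p1): min(1, 1 − 0.7 + 0.6) = 0.9
  ¬p1: Łukasiewicz ¬ gives 1 − 0.4 = 0.6
  ¬¬p1: Łukasiewicz ¬ gives 1 − 0.6 = 0.4
  ((¬p2 → ¬p1) → ¬¬p1): min(1, 1 − 0.9 + 0.4) = 0.5
  (¬p1 ∨ ((¬p2 → ¬p1) → ¬¬p1)) = max(0.6, 0.5) = 0.6
  ((p2 ∧ p2) ∨ (¬p1 ∨ ((¬p2 → ¬p1) → ¬¬p1))) = max(0.3, 0.6) = 0.6
  Łukasiewicz value = 0.6
Difference: 1 − 0.6 = 0.40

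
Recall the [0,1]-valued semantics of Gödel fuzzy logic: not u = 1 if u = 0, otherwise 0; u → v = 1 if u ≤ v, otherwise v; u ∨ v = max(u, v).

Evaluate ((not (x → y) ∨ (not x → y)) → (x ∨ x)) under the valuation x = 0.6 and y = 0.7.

(x → y): 0.6 ≤ 0.7, so result = 1
not (x → y): Gödel ¬ of 1 = 0 (operand ≠ 0)
not x: Gödel ¬ of 0.6 = 0 (operand ≠ 0)
(not x → y): 0 ≤ 0.7, so result = 1
(not (x → y) ∨ (not x → y)) = max(0, 1) = 1
(x ∨ x) = max(0.6, 0.6) = 0.6
((not (x → y) ∨ (not x → y)) → (x ∨ x)): 1 > 0.6, so result = 0.6

0.60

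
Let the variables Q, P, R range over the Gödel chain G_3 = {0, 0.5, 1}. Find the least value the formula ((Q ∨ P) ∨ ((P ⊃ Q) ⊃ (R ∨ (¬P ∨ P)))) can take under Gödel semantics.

0.50

The minimum is attained at Q = 0.5, P = 0.5, R = 0:
  (Q ∨ P) = max(0.5, 0.5) = 0.5
  (P ⊃ Q): 0.5 ≤ 0.5, so result = 1
  ¬P: Gödel ¬ of 0.5 = 0 (operand ≠ 0)
  (¬P ∨ P) = max(0, 0.5) = 0.5
  (R ∨ (¬P ∨ P)) = max(0, 0.5) = 0.5
  ((P ⊃ Q) ⊃ (R ∨ (¬P ∨ P))): 1 > 0.5, so result = 0.5
  ((Q ∨ P) ∨ ((P ⊃ Q) ⊃ (R ∨ (¬P ∨ P)))) = max(0.5, 0.5) = 0.5
Checking all 27 assignments confirms none give a value below 0.50.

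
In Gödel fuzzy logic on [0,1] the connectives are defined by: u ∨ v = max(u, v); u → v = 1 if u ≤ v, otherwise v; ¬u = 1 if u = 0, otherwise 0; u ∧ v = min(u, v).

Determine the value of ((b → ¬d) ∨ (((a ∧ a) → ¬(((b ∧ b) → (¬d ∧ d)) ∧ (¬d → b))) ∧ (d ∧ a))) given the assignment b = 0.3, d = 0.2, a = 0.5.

¬d: Gödel ¬ of 0.2 = 0 (operand ≠ 0)
(b → ¬d): 0.3 > 0, so result = 0
(a ∧ a) = min(0.5, 0.5) = 0.5
(b ∧ b) = min(0.3, 0.3) = 0.3
¬d: Gödel ¬ of 0.2 = 0 (operand ≠ 0)
(¬d ∧ d) = min(0, 0.2) = 0
((b ∧ b) → (¬d ∧ d)): 0.3 > 0, so result = 0
¬d: Gödel ¬ of 0.2 = 0 (operand ≠ 0)
(¬d → b): 0 ≤ 0.3, so result = 1
(((b ∧ b) → (¬d ∧ d)) ∧ (¬d → b)) = min(0, 1) = 0
¬(((b ∧ b) → (¬d ∧ d)) ∧ (¬d → b)): Gödel ¬ of 0 = 1 (operand is 0)
((a ∧ a) → ¬(((b ∧ b) → (¬d ∧ d)) ∧ (¬d → b))): 0.5 ≤ 1, so result = 1
(d ∧ a) = min(0.2, 0.5) = 0.2
(((a ∧ a) → ¬(((b ∧ b) → (¬d ∧ d)) ∧ (¬d → b))) ∧ (d ∧ a)) = min(1, 0.2) = 0.2
((b → ¬d) ∨ (((a ∧ a) → ¬(((b ∧ b) → (¬d ∧ d)) ∧ (¬d → b))) ∧ (d ∧ a))) = max(0, 0.2) = 0.2

0.20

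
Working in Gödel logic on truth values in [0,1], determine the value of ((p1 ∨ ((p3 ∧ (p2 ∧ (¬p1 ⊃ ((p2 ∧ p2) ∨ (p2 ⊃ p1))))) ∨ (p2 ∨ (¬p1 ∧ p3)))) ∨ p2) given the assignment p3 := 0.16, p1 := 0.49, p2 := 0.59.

0.59

¬p1: Gödel ¬ of 0.49 = 0 (operand ≠ 0)
(p2 ∧ p2) = min(0.59, 0.59) = 0.59
(p2 ⊃ p1): 0.59 > 0.49, so result = 0.49
((p2 ∧ p2) ∨ (p2 ⊃ p1)) = max(0.59, 0.49) = 0.59
(¬p1 ⊃ ((p2 ∧ p2) ∨ (p2 ⊃ p1))): 0 ≤ 0.59, so result = 1
(p2 ∧ (¬p1 ⊃ ((p2 ∧ p2) ∨ (p2 ⊃ p1)))) = min(0.59, 1) = 0.59
(p3 ∧ (p2 ∧ (¬p1 ⊃ ((p2 ∧ p2) ∨ (p2 ⊃ p1))))) = min(0.16, 0.59) = 0.16
¬p1: Gödel ¬ of 0.49 = 0 (operand ≠ 0)
(¬p1 ∧ p3) = min(0, 0.16) = 0
(p2 ∨ (¬p1 ∧ p3)) = max(0.59, 0) = 0.59
((p3 ∧ (p2 ∧ (¬p1 ⊃ ((p2 ∧ p2) ∨ (p2 ⊃ p1))))) ∨ (p2 ∨ (¬p1 ∧ p3))) = max(0.16, 0.59) = 0.59
(p1 ∨ ((p3 ∧ (p2 ∧ (¬p1 ⊃ ((p2 ∧ p2) ∨ (p2 ⊃ p1))))) ∨ (p2 ∨ (¬p1 ∧ p3)))) = max(0.49, 0.59) = 0.59
((p1 ∨ ((p3 ∧ (p2 ∧ (¬p1 ⊃ ((p2 ∧ p2) ∨ (p2 ⊃ p1))))) ∨ (p2 ∨ (¬p1 ∧ p3)))) ∨ p2) = max(0.59, 0.59) = 0.59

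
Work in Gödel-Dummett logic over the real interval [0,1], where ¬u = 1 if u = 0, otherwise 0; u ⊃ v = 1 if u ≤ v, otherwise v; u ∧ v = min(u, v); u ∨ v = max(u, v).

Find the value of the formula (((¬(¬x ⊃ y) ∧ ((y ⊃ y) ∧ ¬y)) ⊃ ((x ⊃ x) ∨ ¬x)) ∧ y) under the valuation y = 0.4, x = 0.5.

0.40

¬x: Gödel ¬ of 0.5 = 0 (operand ≠ 0)
(¬x ⊃ y): 0 ≤ 0.4, so result = 1
¬(¬x ⊃ y): Gödel ¬ of 1 = 0 (operand ≠ 0)
(y ⊃ y): 0.4 ≤ 0.4, so result = 1
¬y: Gödel ¬ of 0.4 = 0 (operand ≠ 0)
((y ⊃ y) ∧ ¬y) = min(1, 0) = 0
(¬(¬x ⊃ y) ∧ ((y ⊃ y) ∧ ¬y)) = min(0, 0) = 0
(x ⊃ x): 0.5 ≤ 0.5, so result = 1
¬x: Gödel ¬ of 0.5 = 0 (operand ≠ 0)
((x ⊃ x) ∨ ¬x) = max(1, 0) = 1
((¬(¬x ⊃ y) ∧ ((y ⊃ y) ∧ ¬y)) ⊃ ((x ⊃ x) ∨ ¬x)): 0 ≤ 1, so result = 1
(((¬(¬x ⊃ y) ∧ ((y ⊃ y) ∧ ¬y)) ⊃ ((x ⊃ x) ∨ ¬x)) ∧ y) = min(1, 0.4) = 0.4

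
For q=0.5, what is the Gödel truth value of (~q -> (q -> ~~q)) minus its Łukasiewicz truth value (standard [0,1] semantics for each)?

0.00

Gödel evaluation:
  ~q: Gödel ¬ of 0.5 = 0 (operand ≠ 0)
  ~q: Gödel ¬ of 0.5 = 0 (operand ≠ 0)
  ~~q: Gödel ¬ of 0 = 1 (operand is 0)
  (q -> ~~q): 0.5 ≤ 1, so result = 1
  (~q -> (q -> ~~q)): 0 ≤ 1, so result = 1
  Gödel value = 1
Łukasiewicz evaluation:
  ~q: Łukasiewicz ¬ gives 1 − 0.5 = 0.5
  ~q: Łukasiewicz ¬ gives 1 − 0.5 = 0.5
  ~~q: Łukasiewicz ¬ gives 1 − 0.5 = 0.5
  (q -> ~~q): min(1, 1 − 0.5 + 0.5) = 1
  (~q -> (q -> ~~q)): min(1, 1 − 0.5 + 1) = 1
  Łukasiewicz value = 1
Difference: 1 − 1 = 0.00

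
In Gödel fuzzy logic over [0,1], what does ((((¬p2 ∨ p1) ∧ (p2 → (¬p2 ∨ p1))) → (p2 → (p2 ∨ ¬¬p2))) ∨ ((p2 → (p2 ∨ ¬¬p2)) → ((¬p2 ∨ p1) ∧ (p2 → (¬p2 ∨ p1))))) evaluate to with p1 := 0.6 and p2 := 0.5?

¬p2: Gödel ¬ of 0.5 = 0 (operand ≠ 0)
(¬p2 ∨ p1) = max(0, 0.6) = 0.6
¬p2: Gödel ¬ of 0.5 = 0 (operand ≠ 0)
(¬p2 ∨ p1) = max(0, 0.6) = 0.6
(p2 → (¬p2 ∨ p1)): 0.5 ≤ 0.6, so result = 1
((¬p2 ∨ p1) ∧ (p2 → (¬p2 ∨ p1))) = min(0.6, 1) = 0.6
¬p2: Gödel ¬ of 0.5 = 0 (operand ≠ 0)
¬¬p2: Gödel ¬ of 0 = 1 (operand is 0)
(p2 ∨ ¬¬p2) = max(0.5, 1) = 1
(p2 → (p2 ∨ ¬¬p2)): 0.5 ≤ 1, so result = 1
(((¬p2 ∨ p1) ∧ (p2 → (¬p2 ∨ p1))) → (p2 → (p2 ∨ ¬¬p2))): 0.6 ≤ 1, so result = 1
¬p2: Gödel ¬ of 0.5 = 0 (operand ≠ 0)
¬¬p2: Gödel ¬ of 0 = 1 (operand is 0)
(p2 ∨ ¬¬p2) = max(0.5, 1) = 1
(p2 → (p2 ∨ ¬¬p2)): 0.5 ≤ 1, so result = 1
¬p2: Gödel ¬ of 0.5 = 0 (operand ≠ 0)
(¬p2 ∨ p1) = max(0, 0.6) = 0.6
¬p2: Gödel ¬ of 0.5 = 0 (operand ≠ 0)
(¬p2 ∨ p1) = max(0, 0.6) = 0.6
(p2 → (¬p2 ∨ p1)): 0.5 ≤ 0.6, so result = 1
((¬p2 ∨ p1) ∧ (p2 → (¬p2 ∨ p1))) = min(0.6, 1) = 0.6
((p2 → (p2 ∨ ¬¬p2)) → ((¬p2 ∨ p1) ∧ (p2 → (¬p2 ∨ p1)))): 1 > 0.6, so result = 0.6
((((¬p2 ∨ p1) ∧ (p2 → (¬p2 ∨ p1))) → (p2 → (p2 ∨ ¬¬p2))) ∨ ((p2 → (p2 ∨ ¬¬p2)) → ((¬p2 ∨ p1) ∧ (p2 → (¬p2 ∨ p1))))) = max(1, 0.6) = 1

1.00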